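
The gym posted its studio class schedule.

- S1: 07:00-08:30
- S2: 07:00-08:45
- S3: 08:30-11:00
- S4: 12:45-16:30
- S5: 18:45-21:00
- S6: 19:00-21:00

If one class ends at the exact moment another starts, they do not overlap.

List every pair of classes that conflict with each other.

S1 & S2, S2 & S3, S5 & S6

Two intervals overlap when each starts before the other ends.
Sorted by start: S1, S2, S3, S4, S5, S6.
S2 starts before S1 ends → S1 and S2 overlap.
S3 starts exactly when S1 ends (back-to-back, no overlap); S1 is clear from here.
S3 starts before S2 ends → S2 and S3 overlap.
S4 starts after S2 ends; S2 is clear from here.
S4 starts after S3 ends; S3 is clear from here.
S5 starts after S4 ends; S4 is clear from here.
S6 starts before S5 ends → S5 and S6 overlap.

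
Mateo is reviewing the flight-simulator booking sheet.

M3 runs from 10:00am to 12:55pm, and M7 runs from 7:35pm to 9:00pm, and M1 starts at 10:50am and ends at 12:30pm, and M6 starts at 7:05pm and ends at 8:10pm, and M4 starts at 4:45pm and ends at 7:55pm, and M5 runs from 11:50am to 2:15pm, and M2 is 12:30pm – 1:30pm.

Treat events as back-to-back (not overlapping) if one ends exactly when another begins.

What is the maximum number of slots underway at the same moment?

Sort all start/end points and keep a running count:
10:00am start M3 → 1
10:50am start M1 → 2
11:50am start M5 → 3
12:30pm end M1 → 2
12:30pm start M2 → 3
12:55pm end M3 → 2
1:30pm end M2 → 1
2:15pm end M5 → 0
4:45pm start M4 → 1
7:05pm start M6 → 2
7:35pm start M7 → 3
7:55pm end M4 → 2
8:10pm end M6 → 1
9:00pm end M7 → 0
Peak is 3, at 11:50am (M1, M3, M5).

3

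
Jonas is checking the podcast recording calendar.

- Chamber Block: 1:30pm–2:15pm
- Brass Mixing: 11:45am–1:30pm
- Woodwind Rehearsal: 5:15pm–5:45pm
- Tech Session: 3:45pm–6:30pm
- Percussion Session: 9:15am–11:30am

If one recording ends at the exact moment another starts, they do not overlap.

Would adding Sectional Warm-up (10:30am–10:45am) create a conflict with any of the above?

Percussion Session: starts 9:15am before Sectional Warm-up ends 10:45am, and ends 11:30am after Sectional Warm-up starts 10:30am → overlap.
Brass Mixing: starts 11:45am at or after Sectional Warm-up ends 10:45am → clear.
Chamber Block: starts 1:30pm at or after Sectional Warm-up ends 10:45am → clear.
Tech Session: starts 3:45pm at or after Sectional Warm-up ends 10:45am → clear.
Woodwind Rehearsal: starts 5:15pm at or after Sectional Warm-up ends 10:45am → clear.
Sectional Warm-up overlaps Percussion Session.

Yes — it overlaps Percussion Session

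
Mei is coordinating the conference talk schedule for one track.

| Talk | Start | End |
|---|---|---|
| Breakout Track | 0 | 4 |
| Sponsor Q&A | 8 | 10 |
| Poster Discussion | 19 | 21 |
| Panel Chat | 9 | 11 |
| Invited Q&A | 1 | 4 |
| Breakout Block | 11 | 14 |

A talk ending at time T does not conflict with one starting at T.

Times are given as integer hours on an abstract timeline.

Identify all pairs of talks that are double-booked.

Breakout Track & Invited Q&A, Panel Chat & Sponsor Q&A

Sorted by start: Breakout Track, Invited Q&A, Sponsor Q&A, Panel Chat, Breakout Block, Poster Discussion.
Invited Q&A starts before Breakout Track ends → Breakout Track and Invited Q&A overlap.
Sponsor Q&A starts after Breakout Track ends; Breakout Track is clear from here.
Sponsor Q&A starts after Invited Q&A ends; Invited Q&A is clear from here.
Panel Chat starts before Sponsor Q&A ends → Sponsor Q&A and Panel Chat overlap.
Breakout Block starts after Sponsor Q&A ends; Sponsor Q&A is clear from here.
Breakout Block starts exactly when Panel Chat ends (back-to-back, no overlap); Panel Chat is clear from here.
Poster Discussion starts after Breakout Block ends.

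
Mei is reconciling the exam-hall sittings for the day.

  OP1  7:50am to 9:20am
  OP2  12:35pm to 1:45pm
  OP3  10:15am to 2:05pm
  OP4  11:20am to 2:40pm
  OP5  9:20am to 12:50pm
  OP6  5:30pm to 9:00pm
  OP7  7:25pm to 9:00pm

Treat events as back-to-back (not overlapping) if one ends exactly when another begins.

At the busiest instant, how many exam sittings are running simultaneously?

Walk through starts and ends in time order (an end at T is processed before a start at T):
7:50am start OP1 → 1
9:20am end OP1 → 0
9:20am start OP5 → 1
10:15am start OP3 → 2
11:20am start OP4 → 3
12:35pm start OP2 → 4
12:50pm end OP5 → 3
1:45pm end OP2 → 2
2:05pm end OP3 → 1
2:40pm end OP4 → 0
5:30pm start OP6 → 1
7:25pm start OP7 → 2
9:00pm end OP6 → 1
9:00pm end OP7 → 0
Peak is 4, at 12:35pm (OP2, OP3, OP4, OP5).

4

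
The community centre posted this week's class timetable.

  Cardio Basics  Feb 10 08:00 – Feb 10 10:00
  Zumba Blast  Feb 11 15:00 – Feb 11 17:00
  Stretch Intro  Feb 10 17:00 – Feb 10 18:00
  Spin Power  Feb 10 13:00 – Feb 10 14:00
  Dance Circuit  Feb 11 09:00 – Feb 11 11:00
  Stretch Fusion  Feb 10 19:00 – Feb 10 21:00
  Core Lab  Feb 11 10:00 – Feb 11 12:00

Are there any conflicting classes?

Two intervals overlap when each starts before the other ends.
Sorted by start: Cardio Basics, Spin Power, Stretch Intro, Stretch Fusion, Dance Circuit, Core Lab, Zumba Blast.
Spin Power starts after Cardio Basics ends; Cardio Basics is clear from here.
Stretch Intro starts after Spin Power ends; Spin Power is clear from here.
Stretch Fusion starts after Stretch Intro ends; Stretch Intro is clear from here.
Dance Circuit starts after Stretch Fusion ends; Stretch Fusion is clear from here.
Core Lab starts before Dance Circuit ends → Dance Circuit and Core Lab overlap.
That's a conflict, so the schedule is not conflict-free.

Yes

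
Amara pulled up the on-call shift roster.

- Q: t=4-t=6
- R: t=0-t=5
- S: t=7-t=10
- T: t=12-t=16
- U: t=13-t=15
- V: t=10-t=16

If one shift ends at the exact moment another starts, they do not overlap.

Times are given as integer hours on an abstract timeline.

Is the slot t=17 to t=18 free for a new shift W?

Yes — the slot is free

R: ends t=5 at or before W starts t=17 → clear.
Q: ends t=6 at or before W starts t=17 → clear.
S: ends t=10 at or before W starts t=17 → clear.
V: ends t=16 at or before W starts t=17 → clear.
T: ends t=16 at or before W starts t=17 → clear.
U: ends t=15 at or before W starts t=17 → clear.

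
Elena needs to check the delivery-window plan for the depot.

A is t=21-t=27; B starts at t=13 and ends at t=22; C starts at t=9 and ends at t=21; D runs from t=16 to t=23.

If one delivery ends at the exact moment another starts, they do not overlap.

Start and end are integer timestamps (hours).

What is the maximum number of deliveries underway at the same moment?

3

Sort all start/end points and keep a running count:
t=9 start C → 1
t=13 start B → 2
t=16 start D → 3
t=21 end C → 2
t=21 start A → 3
t=22 end B → 2
t=23 end D → 1
t=27 end A → 0
Peak is 3, at t=16 (B, C, D).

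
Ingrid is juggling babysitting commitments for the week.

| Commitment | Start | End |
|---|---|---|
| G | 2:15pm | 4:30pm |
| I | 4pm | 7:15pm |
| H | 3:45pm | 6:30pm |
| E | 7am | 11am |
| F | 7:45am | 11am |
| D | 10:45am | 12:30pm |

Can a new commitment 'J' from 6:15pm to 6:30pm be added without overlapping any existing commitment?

No — it overlaps H, I

E: ends 11am at or before J starts 6:15pm → clear.
F: ends 11am at or before J starts 6:15pm → clear.
D: ends 12:30pm at or before J starts 6:15pm → clear.
G: ends 4:30pm at or before J starts 6:15pm → clear.
H: starts 3:45pm before J ends 6:30pm, and ends 6:30pm after J starts 6:15pm → overlap.
I: starts 4pm before J ends 6:30pm, and ends 7:15pm after J starts 6:15pm → overlap.
J overlaps H, I.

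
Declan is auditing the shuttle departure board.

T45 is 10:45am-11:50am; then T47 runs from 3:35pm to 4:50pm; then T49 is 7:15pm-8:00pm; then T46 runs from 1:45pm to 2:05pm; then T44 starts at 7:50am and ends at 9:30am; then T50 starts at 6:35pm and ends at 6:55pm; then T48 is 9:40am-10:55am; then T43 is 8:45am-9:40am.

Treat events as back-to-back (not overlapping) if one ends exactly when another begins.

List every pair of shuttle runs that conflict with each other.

Sorted by start: T44, T43, T48, T45, T46, T47, T50, T49.
T43 starts before T44 ends → T44 and T43 overlap.
T48 starts after T44 ends, so nothing later overlaps T44 either.
T48 starts exactly when T43 ends (back-to-back, no overlap), so nothing later overlaps T43 either.
T45 starts before T48 ends → T48 and T45 overlap.
T46 starts after T48 ends, so nothing later overlaps T48 either.
T46 starts after T45 ends, so nothing later overlaps T45 either.
T47 starts after T46 ends, so nothing later overlaps T46 either.
T50 starts after T47 ends, so nothing later overlaps T47 either.
T49 starts after T50 ends.

T43 & T44, T45 & T48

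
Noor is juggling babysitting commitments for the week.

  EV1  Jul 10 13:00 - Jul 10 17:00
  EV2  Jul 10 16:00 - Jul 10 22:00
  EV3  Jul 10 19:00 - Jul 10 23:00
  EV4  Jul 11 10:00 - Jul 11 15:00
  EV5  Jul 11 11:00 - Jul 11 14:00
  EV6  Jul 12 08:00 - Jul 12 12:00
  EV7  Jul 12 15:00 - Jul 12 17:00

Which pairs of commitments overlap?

EV1 & EV2, EV2 & EV3, EV4 & EV5

Sorted by start: EV1, EV2, EV3, EV4, EV5, EV6, EV7.
EV2 starts before EV1 ends → EV1 and EV2 overlap.
EV3 starts after EV1 ends; EV1 is clear from here.
EV3 starts before EV2 ends → EV2 and EV3 overlap.
EV4 starts after EV2 ends; EV2 is clear from here.
EV4 starts after EV3 ends; EV3 is clear from here.
EV5 starts before EV4 ends → EV4 and EV5 overlap.
EV6 starts after EV4 ends; EV4 is clear from here.
EV6 starts after EV5 ends; EV5 is clear from here.
EV7 starts after EV6 ends.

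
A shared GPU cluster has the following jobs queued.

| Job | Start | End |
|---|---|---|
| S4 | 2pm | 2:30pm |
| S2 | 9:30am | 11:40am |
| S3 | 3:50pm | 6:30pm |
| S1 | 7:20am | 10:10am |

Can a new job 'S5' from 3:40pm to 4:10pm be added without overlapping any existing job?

No — it overlaps S3

S1: ends 10:10am at or before S5 starts 3:40pm → clear.
S2: ends 11:40am at or before S5 starts 3:40pm → clear.
S4: ends 2:30pm at or before S5 starts 3:40pm → clear.
S3: starts 3:50pm before S5 ends 4:10pm, and ends 6:30pm after S5 starts 3:40pm → overlap.
S5 overlaps S3.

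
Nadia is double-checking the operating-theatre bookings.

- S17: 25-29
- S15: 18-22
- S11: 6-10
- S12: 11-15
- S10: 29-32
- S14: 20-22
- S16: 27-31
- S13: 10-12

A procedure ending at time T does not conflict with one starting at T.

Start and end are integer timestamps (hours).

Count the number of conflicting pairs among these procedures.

Check each pair: they overlap iff neither finishes before the other starts.
Sorted by start: S11, S13, S12, S15, S14, S17, S16, S10.
S13 starts exactly when S11 ends (back-to-back, no overlap), so nothing later overlaps S11 either.
S12 starts before S13 ends → S13 and S12 overlap.
S15 starts after S13 ends, so nothing later overlaps S13 either.
S15 starts after S12 ends, so nothing later overlaps S12 either.
S14 starts before S15 ends → S15 and S14 overlap.
S17 starts after S15 ends, so nothing later overlaps S15 either.
S17 starts after S14 ends, so nothing later overlaps S14 either.
S16 starts before S17 ends → S17 and S16 overlap.
S10 starts exactly when S17 ends (back-to-back, no overlap).
S10 starts before S16 ends → S16 and S10 overlap.
Overlapping pairs: S10 & S16, S12 & S13, S14 & S15, S16 & S17 — 4 in total.

4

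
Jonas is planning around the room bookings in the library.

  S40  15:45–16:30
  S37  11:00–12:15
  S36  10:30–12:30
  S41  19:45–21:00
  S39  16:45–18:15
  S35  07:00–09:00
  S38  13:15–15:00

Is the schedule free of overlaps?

Sorted by start: S35, S36, S37, S38, S40, S39, S41.
S36 starts after S35 ends, so nothing later overlaps S35 either.
S37 starts before S36 ends → S36 and S37 overlap.
That's a conflict, so the schedule is not conflict-free.

No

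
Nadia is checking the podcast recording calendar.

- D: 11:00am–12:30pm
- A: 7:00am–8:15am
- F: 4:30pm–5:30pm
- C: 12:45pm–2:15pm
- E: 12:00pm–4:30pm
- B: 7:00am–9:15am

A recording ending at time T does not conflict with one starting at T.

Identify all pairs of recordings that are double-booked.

A & B, C & E, D & E

Sorted by start: A, B, D, E, C, F.
B starts before A ends → A and B overlap.
D starts after A ends, so A has no further overlaps.
D starts after B ends, so B has no further overlaps.
E starts before D ends → D and E overlap.
C starts after D ends, so D has no further overlaps.
C starts before E ends → E and C overlap.
F starts exactly when E ends (back-to-back, no overlap).
F starts after C ends.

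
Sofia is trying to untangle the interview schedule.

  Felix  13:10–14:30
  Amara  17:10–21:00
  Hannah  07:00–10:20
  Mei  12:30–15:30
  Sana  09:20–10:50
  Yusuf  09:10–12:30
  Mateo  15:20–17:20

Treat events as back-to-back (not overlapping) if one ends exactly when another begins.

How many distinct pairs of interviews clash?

6

Check each pair: they overlap iff neither finishes before the other starts.
Sorted by start: Hannah, Yusuf, Sana, Mei, Felix, Mateo, Amara.
Yusuf starts before Hannah ends → Hannah and Yusuf overlap.
Sana starts before Hannah ends → Hannah and Sana overlap.
Mei starts after Hannah ends; Hannah is clear from here.
Sana starts before Yusuf ends → Yusuf and Sana overlap.
Mei starts exactly when Yusuf ends (back-to-back, no overlap); Yusuf is clear from here.
Mei starts after Sana ends; Sana is clear from here.
Felix starts before Mei ends → Mei and Felix overlap.
Mateo starts before Mei ends → Mei and Mateo overlap.
Amara starts after Mei ends.
Mateo starts after Felix ends; Felix is clear from here.
Amara starts before Mateo ends → Mateo and Amara overlap.
Overlapping pairs: Amara & Mateo, Felix & Mei, Hannah & Sana, Hannah & Yusuf, Mateo & Mei, Sana & Yusuf — 6 in total.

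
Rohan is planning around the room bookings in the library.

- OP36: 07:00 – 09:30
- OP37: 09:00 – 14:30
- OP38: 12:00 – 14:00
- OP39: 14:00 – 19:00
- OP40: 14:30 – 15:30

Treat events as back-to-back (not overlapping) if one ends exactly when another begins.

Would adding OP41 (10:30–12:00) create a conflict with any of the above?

Yes — it overlaps OP37

OP36: ends 09:30 at or before OP41 starts 10:30 → clear.
OP37: starts 09:00 before OP41 ends 12:00, and ends 14:30 after OP41 starts 10:30 → overlap.
OP38: starts 12:00 at or after OP41 ends 12:00 → clear.
OP39: starts 14:00 at or after OP41 ends 12:00 → clear.
OP40: starts 14:30 at or after OP41 ends 12:00 → clear.
OP41 overlaps OP37.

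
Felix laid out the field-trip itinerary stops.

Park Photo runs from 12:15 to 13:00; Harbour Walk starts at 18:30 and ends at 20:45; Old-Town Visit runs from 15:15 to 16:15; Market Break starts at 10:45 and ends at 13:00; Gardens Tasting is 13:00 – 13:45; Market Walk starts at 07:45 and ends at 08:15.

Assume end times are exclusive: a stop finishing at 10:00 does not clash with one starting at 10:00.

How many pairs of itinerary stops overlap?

1

Sorted by start: Market Walk, Market Break, Park Photo, Gardens Tasting, Old-Town Visit, Harbour Walk.
Market Break starts after Market Walk ends — done with Market Walk.
Park Photo starts before Market Break ends → Market Break and Park Photo overlap.
Gardens Tasting starts exactly when Market Break ends (back-to-back, no overlap) — done with Market Break.
Gardens Tasting starts exactly when Park Photo ends (back-to-back, no overlap) — done with Park Photo.
Old-Town Visit starts after Gardens Tasting ends — done with Gardens Tasting.
Harbour Walk starts after Old-Town Visit ends.
Overlapping pairs: Market Break & Park Photo — 1 in total.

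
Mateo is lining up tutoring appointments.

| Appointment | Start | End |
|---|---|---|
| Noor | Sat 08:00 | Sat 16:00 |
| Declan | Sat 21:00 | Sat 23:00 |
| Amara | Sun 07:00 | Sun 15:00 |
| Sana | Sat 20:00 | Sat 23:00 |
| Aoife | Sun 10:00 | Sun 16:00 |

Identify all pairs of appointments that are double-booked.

Check each pair: they overlap iff neither finishes before the other starts.
Sorted by start: Noor, Sana, Declan, Amara, Aoife.
Sana starts after Noor ends — done with Noor.
Declan starts before Sana ends → Sana and Declan overlap.
Amara starts after Sana ends — done with Sana.
Amara starts after Declan ends — done with Declan.
Aoife starts before Amara ends → Amara and Aoife overlap.

Amara & Aoife, Declan & Sana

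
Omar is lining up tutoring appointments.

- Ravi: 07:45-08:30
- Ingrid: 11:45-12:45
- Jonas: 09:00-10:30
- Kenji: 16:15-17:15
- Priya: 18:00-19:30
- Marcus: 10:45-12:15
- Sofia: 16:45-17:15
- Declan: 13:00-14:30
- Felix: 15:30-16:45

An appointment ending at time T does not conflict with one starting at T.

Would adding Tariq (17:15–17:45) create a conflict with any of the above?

Ravi: ends 08:30 at or before Tariq starts 17:15 → clear.
Jonas: ends 10:30 at or before Tariq starts 17:15 → clear.
Marcus: ends 12:15 at or before Tariq starts 17:15 → clear.
Ingrid: ends 12:45 at or before Tariq starts 17:15 → clear.
Declan: ends 14:30 at or before Tariq starts 17:15 → clear.
Felix: ends 16:45 at or before Tariq starts 17:15 → clear.
Kenji: ends 17:15 at or before Tariq starts 17:15 → clear.
Sofia: ends 17:15 at or before Tariq starts 17:15 → clear.
Priya: starts 18:00 at or after Tariq ends 17:45 → clear.

No — it doesn't clash with anything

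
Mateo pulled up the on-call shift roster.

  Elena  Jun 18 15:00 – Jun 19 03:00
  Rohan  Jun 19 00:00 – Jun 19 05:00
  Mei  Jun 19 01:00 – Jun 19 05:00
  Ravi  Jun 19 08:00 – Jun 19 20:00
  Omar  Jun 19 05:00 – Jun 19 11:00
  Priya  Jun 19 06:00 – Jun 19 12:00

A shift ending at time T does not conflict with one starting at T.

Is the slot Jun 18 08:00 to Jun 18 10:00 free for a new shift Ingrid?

Elena: starts Jun 18 15:00 at or after Ingrid ends Jun 18 10:00 → clear.
Rohan: starts Jun 19 00:00 at or after Ingrid ends Jun 18 10:00 → clear.
Mei: starts Jun 19 01:00 at or after Ingrid ends Jun 18 10:00 → clear.
Omar: starts Jun 19 05:00 at or after Ingrid ends Jun 18 10:00 → clear.
Priya: starts Jun 19 06:00 at or after Ingrid ends Jun 18 10:00 → clear.
Ravi: starts Jun 19 08:00 at or after Ingrid ends Jun 18 10:00 → clear.

Yes — the slot is free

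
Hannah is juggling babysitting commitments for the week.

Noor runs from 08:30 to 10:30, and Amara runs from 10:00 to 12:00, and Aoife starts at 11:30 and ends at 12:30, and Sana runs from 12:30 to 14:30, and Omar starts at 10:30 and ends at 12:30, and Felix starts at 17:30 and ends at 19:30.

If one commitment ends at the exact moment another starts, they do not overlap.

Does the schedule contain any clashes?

Sorted by start: Noor, Amara, Omar, Aoife, Sana, Felix.
Amara starts before Noor ends → Noor and Amara overlap.
That's a conflict, so the schedule is not conflict-free.

Yes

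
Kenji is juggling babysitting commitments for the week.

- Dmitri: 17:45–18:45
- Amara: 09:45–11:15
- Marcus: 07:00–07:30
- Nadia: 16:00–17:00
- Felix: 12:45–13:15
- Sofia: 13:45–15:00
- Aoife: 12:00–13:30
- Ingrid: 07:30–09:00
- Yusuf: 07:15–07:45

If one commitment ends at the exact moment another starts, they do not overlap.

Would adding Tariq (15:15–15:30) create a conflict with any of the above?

No — it doesn't clash with anything

Marcus: ends 07:30 at or before Tariq starts 15:15 → clear.
Yusuf: ends 07:45 at or before Tariq starts 15:15 → clear.
Ingrid: ends 09:00 at or before Tariq starts 15:15 → clear.
Amara: ends 11:15 at or before Tariq starts 15:15 → clear.
Aoife: ends 13:30 at or before Tariq starts 15:15 → clear.
Felix: ends 13:15 at or before Tariq starts 15:15 → clear.
Sofia: ends 15:00 at or before Tariq starts 15:15 → clear.
Nadia: starts 16:00 at or after Tariq ends 15:30 → clear.
Dmitri: starts 17:45 at or after Tariq ends 15:30 → clear.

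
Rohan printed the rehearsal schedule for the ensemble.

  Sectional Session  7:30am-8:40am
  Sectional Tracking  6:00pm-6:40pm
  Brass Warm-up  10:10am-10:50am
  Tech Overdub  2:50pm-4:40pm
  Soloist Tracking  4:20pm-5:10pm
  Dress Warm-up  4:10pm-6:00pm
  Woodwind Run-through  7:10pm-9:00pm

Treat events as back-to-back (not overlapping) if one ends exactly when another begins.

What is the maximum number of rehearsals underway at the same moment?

3

Walk through starts and ends in time order (an end at T is processed before a start at T):
7:30am start Sectional Session → 1
8:40am end Sectional Session → 0
10:10am start Brass Warm-up → 1
10:50am end Brass Warm-up → 0
2:50pm start Tech Overdub → 1
4:10pm start Dress Warm-up → 2
4:20pm start Soloist Tracking → 3
4:40pm end Tech Overdub → 2
5:10pm end Soloist Tracking → 1
6:00pm end Dress Warm-up → 0
6:00pm start Sectional Tracking → 1
6:40pm end Sectional Tracking → 0
7:10pm start Woodwind Run-through → 1
9:00pm end Woodwind Run-through → 0
Peak is 3, at 4:20pm (Dress Warm-up, Soloist Tracking, Tech Overdub).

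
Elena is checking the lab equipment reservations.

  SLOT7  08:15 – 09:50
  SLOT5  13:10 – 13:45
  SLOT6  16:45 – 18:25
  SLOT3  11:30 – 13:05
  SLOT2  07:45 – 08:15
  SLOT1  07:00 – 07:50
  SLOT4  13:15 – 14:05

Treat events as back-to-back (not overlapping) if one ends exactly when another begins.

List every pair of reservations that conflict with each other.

SLOT1 & SLOT2, SLOT4 & SLOT5

Two intervals overlap when each starts before the other ends.
Sorted by start: SLOT1, SLOT2, SLOT7, SLOT3, SLOT5, SLOT4, SLOT6.
SLOT2 starts before SLOT1 ends → SLOT1 and SLOT2 overlap.
SLOT7 starts after SLOT1 ends — done with SLOT1.
SLOT7 starts exactly when SLOT2 ends (back-to-back, no overlap) — done with SLOT2.
SLOT3 starts after SLOT7 ends — done with SLOT7.
SLOT5 starts after SLOT3 ends — done with SLOT3.
SLOT4 starts before SLOT5 ends → SLOT5 and SLOT4 overlap.
SLOT6 starts after SLOT5 ends.
SLOT6 starts after SLOT4 ends.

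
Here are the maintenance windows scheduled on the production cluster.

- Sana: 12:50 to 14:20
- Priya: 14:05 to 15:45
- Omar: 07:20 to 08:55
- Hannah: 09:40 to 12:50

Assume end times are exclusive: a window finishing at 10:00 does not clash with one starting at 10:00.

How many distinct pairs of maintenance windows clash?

1

Sorted by start: Omar, Hannah, Sana, Priya.
Hannah starts after Omar ends — done with Omar.
Sana starts exactly when Hannah ends (back-to-back, no overlap) — done with Hannah.
Priya starts before Sana ends → Sana and Priya overlap.
Overlapping pairs: Priya & Sana — 1 in total.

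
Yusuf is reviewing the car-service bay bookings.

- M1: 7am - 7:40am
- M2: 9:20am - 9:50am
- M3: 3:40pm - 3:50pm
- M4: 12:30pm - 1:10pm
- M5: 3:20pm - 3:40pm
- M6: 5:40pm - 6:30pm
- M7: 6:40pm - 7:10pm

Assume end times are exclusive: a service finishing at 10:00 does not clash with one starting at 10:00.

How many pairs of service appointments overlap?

0

Sorted by start: M1, M2, M4, M5, M3, M6, M7.
M2 starts after M1 ends, so M1 has no further overlaps.
M4 starts after M2 ends, so M2 has no further overlaps.
M5 starts after M4 ends, so M4 has no further overlaps.
M3 starts exactly when M5 ends (back-to-back, no overlap), so M5 has no further overlaps.
M6 starts after M3 ends, so M3 has no further overlaps.
M7 starts after M6 ends.
No pair overlaps.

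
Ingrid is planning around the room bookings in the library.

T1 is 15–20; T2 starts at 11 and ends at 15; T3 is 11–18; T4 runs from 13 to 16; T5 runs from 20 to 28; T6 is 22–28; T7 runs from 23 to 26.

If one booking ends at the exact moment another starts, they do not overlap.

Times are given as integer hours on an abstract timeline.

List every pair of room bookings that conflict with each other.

Two intervals overlap when each starts before the other ends.
Sorted by start: T2, T3, T4, T1, T5, T6, T7.
T3 starts before T2 ends → T2 and T3 overlap.
T4 starts before T2 ends → T2 and T4 overlap.
T1 starts exactly when T2 ends (back-to-back, no overlap); T2 is clear from here.
T4 starts before T3 ends → T3 and T4 overlap.
T1 starts before T3 ends → T3 and T1 overlap.
T5 starts after T3 ends; T3 is clear from here.
T1 starts before T4 ends → T4 and T1 overlap.
T5 starts after T4 ends; T4 is clear from here.
T5 starts exactly when T1 ends (back-to-back, no overlap); T1 is clear from here.
T6 starts before T5 ends → T5 and T6 overlap.
T7 starts before T5 ends → T5 and T7 overlap.
T7 starts before T6 ends → T6 and T7 overlap.

T1 & T3, T1 & T4, T2 & T3, T2 & T4, T3 & T4, T5 & T6, T5 & T7, T6 & T7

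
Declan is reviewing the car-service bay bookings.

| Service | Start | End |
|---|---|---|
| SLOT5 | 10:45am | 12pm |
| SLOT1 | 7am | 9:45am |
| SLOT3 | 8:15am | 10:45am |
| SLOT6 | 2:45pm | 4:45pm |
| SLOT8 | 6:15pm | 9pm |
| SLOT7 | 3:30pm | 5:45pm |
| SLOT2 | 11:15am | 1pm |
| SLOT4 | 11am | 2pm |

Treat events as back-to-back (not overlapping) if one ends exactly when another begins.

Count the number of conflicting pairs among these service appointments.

5

Two intervals overlap when each starts before the other ends.
Sorted by start: SLOT1, SLOT3, SLOT5, SLOT4, SLOT2, SLOT6, SLOT7, SLOT8.
SLOT3 starts before SLOT1 ends → SLOT1 and SLOT3 overlap.
SLOT5 starts after SLOT1 ends — done with SLOT1.
SLOT5 starts exactly when SLOT3 ends (back-to-back, no overlap) — done with SLOT3.
SLOT4 starts before SLOT5 ends → SLOT5 and SLOT4 overlap.
SLOT2 starts before SLOT5 ends → SLOT5 and SLOT2 overlap.
SLOT6 starts after SLOT5 ends — done with SLOT5.
SLOT2 starts before SLOT4 ends → SLOT4 and SLOT2 overlap.
SLOT6 starts after SLOT4 ends — done with SLOT4.
SLOT6 starts after SLOT2 ends — done with SLOT2.
SLOT7 starts before SLOT6 ends → SLOT6 and SLOT7 overlap.
SLOT8 starts after SLOT6 ends.
SLOT8 starts after SLOT7 ends.
Overlapping pairs: SLOT1 & SLOT3, SLOT2 & SLOT4, SLOT2 & SLOT5, SLOT4 & SLOT5, SLOT6 & SLOT7 — 5 in total.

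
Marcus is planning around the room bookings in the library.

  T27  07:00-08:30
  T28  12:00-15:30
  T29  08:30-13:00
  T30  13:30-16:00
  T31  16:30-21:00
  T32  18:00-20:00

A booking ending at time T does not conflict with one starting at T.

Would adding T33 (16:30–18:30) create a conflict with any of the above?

T27: ends 08:30 at or before T33 starts 16:30 → clear.
T29: ends 13:00 at or before T33 starts 16:30 → clear.
T28: ends 15:30 at or before T33 starts 16:30 → clear.
T30: ends 16:00 at or before T33 starts 16:30 → clear.
T31: starts 16:30 before T33 ends 18:30, and ends 21:00 after T33 starts 16:30 → overlap.
T32: starts 18:00 before T33 ends 18:30, and ends 20:00 after T33 starts 16:30 → overlap.
T33 overlaps T31, T32.

Yes — it overlaps T31, T32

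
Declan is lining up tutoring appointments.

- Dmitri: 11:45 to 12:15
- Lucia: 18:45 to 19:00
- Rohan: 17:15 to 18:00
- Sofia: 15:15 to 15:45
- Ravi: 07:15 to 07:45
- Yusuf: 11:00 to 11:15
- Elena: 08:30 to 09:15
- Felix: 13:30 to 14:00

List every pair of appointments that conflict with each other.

Sorted by start: Ravi, Elena, Yusuf, Dmitri, Felix, Sofia, Rohan, Lucia.
Elena starts after Ravi ends, so Ravi has no further overlaps.
Yusuf starts after Elena ends, so Elena has no further overlaps.
Dmitri starts after Yusuf ends, so Yusuf has no further overlaps.
Felix starts after Dmitri ends, so Dmitri has no further overlaps.
Sofia starts after Felix ends, so Felix has no further overlaps.
Rohan starts after Sofia ends, so Sofia has no further overlaps.
Lucia starts after Rohan ends.

no overlapping pairs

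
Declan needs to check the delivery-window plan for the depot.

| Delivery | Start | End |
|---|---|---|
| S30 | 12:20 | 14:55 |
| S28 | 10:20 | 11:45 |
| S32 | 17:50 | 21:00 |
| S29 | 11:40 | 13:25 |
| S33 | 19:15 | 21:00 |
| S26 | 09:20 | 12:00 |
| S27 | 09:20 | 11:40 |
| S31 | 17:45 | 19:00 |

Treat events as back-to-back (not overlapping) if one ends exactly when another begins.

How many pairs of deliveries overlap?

Two intervals overlap when each starts before the other ends.
Sorted by start: S26, S27, S28, S29, S30, S31, S32, S33.
S27 starts before S26 ends → S26 and S27 overlap.
S28 starts before S26 ends → S26 and S28 overlap.
S29 starts before S26 ends → S26 and S29 overlap.
S30 starts after S26 ends — done with S26.
S28 starts before S27 ends → S27 and S28 overlap.
S29 starts exactly when S27 ends (back-to-back, no overlap) — done with S27.
S29 starts before S28 ends → S28 and S29 overlap.
S30 starts after S28 ends — done with S28.
S30 starts before S29 ends → S29 and S30 overlap.
S31 starts after S29 ends — done with S29.
S31 starts after S30 ends — done with S30.
S32 starts before S31 ends → S31 and S32 overlap.
S33 starts after S31 ends.
S33 starts before S32 ends → S32 and S33 overlap.
Overlapping pairs: S26 & S27, S26 & S28, S26 & S29, S27 & S28, S28 & S29, S29 & S30, S31 & S32, S32 & S33 — 8 in total.

8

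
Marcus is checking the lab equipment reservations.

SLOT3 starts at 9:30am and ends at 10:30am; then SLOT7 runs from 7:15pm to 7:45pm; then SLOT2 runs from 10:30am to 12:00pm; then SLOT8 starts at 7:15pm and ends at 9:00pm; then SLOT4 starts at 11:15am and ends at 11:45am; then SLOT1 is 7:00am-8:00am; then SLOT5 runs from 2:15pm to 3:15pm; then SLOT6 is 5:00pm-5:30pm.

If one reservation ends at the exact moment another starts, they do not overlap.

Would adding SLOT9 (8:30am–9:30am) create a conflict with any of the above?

No — it doesn't clash with anything

SLOT1: ends 8:00am at or before SLOT9 starts 8:30am → clear.
SLOT3: starts 9:30am at or after SLOT9 ends 9:30am → clear.
SLOT2: starts 10:30am at or after SLOT9 ends 9:30am → clear.
SLOT4: starts 11:15am at or after SLOT9 ends 9:30am → clear.
SLOT5: starts 2:15pm at or after SLOT9 ends 9:30am → clear.
SLOT6: starts 5:00pm at or after SLOT9 ends 9:30am → clear.
SLOT7: starts 7:15pm at or after SLOT9 ends 9:30am → clear.
SLOT8: starts 7:15pm at or after SLOT9 ends 9:30am → clear.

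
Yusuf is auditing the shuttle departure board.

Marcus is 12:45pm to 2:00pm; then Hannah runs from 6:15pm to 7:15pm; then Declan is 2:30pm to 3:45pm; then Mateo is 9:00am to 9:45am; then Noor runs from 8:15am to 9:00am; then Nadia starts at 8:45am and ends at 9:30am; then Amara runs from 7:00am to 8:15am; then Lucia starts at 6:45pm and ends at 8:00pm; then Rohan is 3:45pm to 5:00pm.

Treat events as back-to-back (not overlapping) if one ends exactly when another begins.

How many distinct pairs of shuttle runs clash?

3

Sorted by start: Amara, Noor, Nadia, Mateo, Marcus, Declan, Rohan, Hannah, Lucia.
Noor starts exactly when Amara ends (back-to-back, no overlap) — done with Amara.
Nadia starts before Noor ends → Noor and Nadia overlap.
Mateo starts exactly when Noor ends (back-to-back, no overlap) — done with Noor.
Mateo starts before Nadia ends → Nadia and Mateo overlap.
Marcus starts after Nadia ends — done with Nadia.
Marcus starts after Mateo ends — done with Mateo.
Declan starts after Marcus ends — done with Marcus.
Rohan starts exactly when Declan ends (back-to-back, no overlap) — done with Declan.
Hannah starts after Rohan ends — done with Rohan.
Lucia starts before Hannah ends → Hannah and Lucia overlap.
Overlapping pairs: Hannah & Lucia, Mateo & Nadia, Nadia & Noor — 3 in total.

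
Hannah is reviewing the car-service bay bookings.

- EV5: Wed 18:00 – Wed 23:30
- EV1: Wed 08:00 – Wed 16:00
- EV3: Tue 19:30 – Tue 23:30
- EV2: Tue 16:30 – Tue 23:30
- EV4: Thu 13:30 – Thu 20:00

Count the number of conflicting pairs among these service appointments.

Two intervals overlap when each starts before the other ends.
Sorted by start: EV2, EV3, EV1, EV5, EV4.
EV3 starts before EV2 ends → EV2 and EV3 overlap.
EV1 starts after EV2 ends, so EV2 has no further overlaps.
EV1 starts after EV3 ends, so EV3 has no further overlaps.
EV5 starts after EV1 ends, so EV1 has no further overlaps.
EV4 starts after EV5 ends.
Overlapping pairs: EV2 & EV3 — 1 in total.

1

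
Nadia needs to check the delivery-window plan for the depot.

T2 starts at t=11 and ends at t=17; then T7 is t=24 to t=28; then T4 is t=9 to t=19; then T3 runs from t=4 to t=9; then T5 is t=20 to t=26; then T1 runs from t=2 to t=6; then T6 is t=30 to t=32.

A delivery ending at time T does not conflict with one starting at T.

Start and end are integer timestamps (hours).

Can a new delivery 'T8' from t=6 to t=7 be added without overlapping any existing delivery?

No — it overlaps T3

T1: ends t=6 at or before T8 starts t=6 → clear.
T3: starts t=4 before T8 ends t=7, and ends t=9 after T8 starts t=6 → overlap.
T4: starts t=9 at or after T8 ends t=7 → clear.
T2: starts t=11 at or after T8 ends t=7 → clear.
T5: starts t=20 at or after T8 ends t=7 → clear.
T7: starts t=24 at or after T8 ends t=7 → clear.
T6: starts t=30 at or after T8 ends t=7 → clear.
T8 overlaps T3.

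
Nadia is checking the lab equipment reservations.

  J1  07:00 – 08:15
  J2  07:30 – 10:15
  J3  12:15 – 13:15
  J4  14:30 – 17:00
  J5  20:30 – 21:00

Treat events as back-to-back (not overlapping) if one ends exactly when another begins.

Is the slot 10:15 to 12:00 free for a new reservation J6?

J1: ends 08:15 at or before J6 starts 10:15 → clear.
J2: ends 10:15 at or before J6 starts 10:15 → clear.
J3: starts 12:15 at or after J6 ends 12:00 → clear.
J4: starts 14:30 at or after J6 ends 12:00 → clear.
J5: starts 20:30 at or after J6 ends 12:00 → clear.

Yes — the slot is free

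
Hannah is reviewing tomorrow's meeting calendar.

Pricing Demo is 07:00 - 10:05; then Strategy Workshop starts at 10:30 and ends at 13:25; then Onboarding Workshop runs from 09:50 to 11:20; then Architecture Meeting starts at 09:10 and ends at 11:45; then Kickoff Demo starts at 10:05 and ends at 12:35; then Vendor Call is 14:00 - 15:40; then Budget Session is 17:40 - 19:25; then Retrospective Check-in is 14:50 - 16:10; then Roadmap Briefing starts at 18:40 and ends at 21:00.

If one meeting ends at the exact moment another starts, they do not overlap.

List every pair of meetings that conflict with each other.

Sorted by start: Pricing Demo, Architecture Meeting, Onboarding Workshop, Kickoff Demo, Strategy Workshop, Vendor Call, Retrospective Check-in, Budget Session, Roadmap Briefing.
Architecture Meeting starts before Pricing Demo ends → Pricing Demo and Architecture Meeting overlap.
Onboarding Workshop starts before Pricing Demo ends → Pricing Demo and Onboarding Workshop overlap.
Kickoff Demo starts exactly when Pricing Demo ends (back-to-back, no overlap); Pricing Demo is clear from here.
Onboarding Workshop starts before Architecture Meeting ends → Architecture Meeting and Onboarding Workshop overlap.
Kickoff Demo starts before Architecture Meeting ends → Architecture Meeting and Kickoff Demo overlap.
Strategy Workshop starts before Architecture Meeting ends → Architecture Meeting and Strategy Workshop overlap.
Vendor Call starts after Architecture Meeting ends; Architecture Meeting is clear from here.
Kickoff Demo starts before Onboarding Workshop ends → Onboarding Workshop and Kickoff Demo overlap.
Strategy Workshop starts before Onboarding Workshop ends → Onboarding Workshop and Strategy Workshop overlap.
Vendor Call starts after Onboarding Workshop ends; Onboarding Workshop is clear from here.
Strategy Workshop starts before Kickoff Demo ends → Kickoff Demo and Strategy Workshop overlap.
Vendor Call starts after Kickoff Demo ends; Kickoff Demo is clear from here.
Vendor Call starts after Strategy Workshop ends; Strategy Workshop is clear from here.
Retrospective Check-in starts before Vendor Call ends → Vendor Call and Retrospective Check-in overlap.
Budget Session starts after Vendor Call ends; Vendor Call is clear from here.
Budget Session starts after Retrospective Check-in ends; Retrospective Check-in is clear from here.
Roadmap Briefing starts before Budget Session ends → Budget Session and Roadmap Briefing overlap.

Architecture Meeting & Kickoff Demo, Architecture Meeting & Onboarding Workshop, Architecture Meeting & Pricing Demo, Architecture Meeting & Strategy Workshop, Budget Session & Roadmap Briefing, Kickoff Demo & Onboarding Workshop, Kickoff Demo & Strategy Workshop, Onboarding Workshop & Pricing Demo, Onboarding Workshop & Strategy Workshop, Retrospective Check-in & Vendor Call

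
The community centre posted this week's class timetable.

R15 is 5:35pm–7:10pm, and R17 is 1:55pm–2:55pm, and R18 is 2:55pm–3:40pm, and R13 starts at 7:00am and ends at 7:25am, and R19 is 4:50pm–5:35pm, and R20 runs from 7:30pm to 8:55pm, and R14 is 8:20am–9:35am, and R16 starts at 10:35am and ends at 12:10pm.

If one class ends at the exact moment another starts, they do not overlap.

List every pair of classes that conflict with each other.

Check each pair: they overlap iff neither finishes before the other starts.
Sorted by start: R13, R14, R16, R17, R18, R19, R15, R20.
R14 starts after R13 ends, so nothing later overlaps R13 either.
R16 starts after R14 ends, so nothing later overlaps R14 either.
R17 starts after R16 ends, so nothing later overlaps R16 either.
R18 starts exactly when R17 ends (back-to-back, no overlap), so nothing later overlaps R17 either.
R19 starts after R18 ends, so nothing later overlaps R18 either.
R15 starts exactly when R19 ends (back-to-back, no overlap), so nothing later overlaps R19 either.
R20 starts after R15 ends.

none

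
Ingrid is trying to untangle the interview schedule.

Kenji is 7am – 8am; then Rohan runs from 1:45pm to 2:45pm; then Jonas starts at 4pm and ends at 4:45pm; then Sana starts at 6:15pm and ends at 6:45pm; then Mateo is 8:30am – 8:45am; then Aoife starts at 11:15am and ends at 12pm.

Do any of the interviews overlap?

Two intervals overlap when each starts before the other ends.
Sorted by start: Kenji, Mateo, Aoife, Rohan, Jonas, Sana.
Mateo starts after Kenji ends; Kenji is clear from here.
Aoife starts after Mateo ends; Mateo is clear from here.
Rohan starts after Aoife ends; Aoife is clear from here.
Jonas starts after Rohan ends; Rohan is clear from here.
Sana starts after Jonas ends.
Every pair is clear; the schedule has no overlaps.

No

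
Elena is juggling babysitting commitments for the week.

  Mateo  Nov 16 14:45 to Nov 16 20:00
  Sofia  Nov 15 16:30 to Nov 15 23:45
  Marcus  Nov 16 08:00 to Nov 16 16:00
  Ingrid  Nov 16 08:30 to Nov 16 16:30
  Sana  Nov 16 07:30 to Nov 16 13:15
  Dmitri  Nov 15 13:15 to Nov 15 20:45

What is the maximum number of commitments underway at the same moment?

3

Walk through starts and ends in time order (an end at T is processed before a start at T):
Nov 15 13:15 start Dmitri → 1
Nov 15 16:30 start Sofia → 2
Nov 15 20:45 end Dmitri → 1
Nov 15 23:45 end Sofia → 0
Nov 16 07:30 start Sana → 1
Nov 16 08:00 start Marcus → 2
Nov 16 08:30 start Ingrid → 3
Nov 16 13:15 end Sana → 2
Nov 16 14:45 start Mateo → 3
Nov 16 16:00 end Marcus → 2
Nov 16 16:30 end Ingrid → 1
Nov 16 20:00 end Mateo → 0
Peak is 3, at Nov 16 08:30 (Ingrid, Marcus, Sana).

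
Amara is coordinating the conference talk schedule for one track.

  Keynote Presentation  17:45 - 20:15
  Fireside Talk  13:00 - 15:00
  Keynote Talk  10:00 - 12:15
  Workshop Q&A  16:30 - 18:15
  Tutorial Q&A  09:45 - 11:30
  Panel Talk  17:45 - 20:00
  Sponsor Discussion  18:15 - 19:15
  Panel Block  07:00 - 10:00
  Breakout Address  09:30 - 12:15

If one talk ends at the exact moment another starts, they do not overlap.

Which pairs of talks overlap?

Breakout Address & Keynote Talk, Breakout Address & Panel Block, Breakout Address & Tutorial Q&A, Keynote Presentation & Panel Talk, Keynote Presentation & Sponsor Discussion, Keynote Presentation & Workshop Q&A, Keynote Talk & Tutorial Q&A, Panel Block & Tutorial Q&A, Panel Talk & Sponsor Discussion, Panel Talk & Workshop Q&A

Two intervals overlap when each starts before the other ends.
Sorted by start: Panel Block, Breakout Address, Tutorial Q&A, Keynote Talk, Fireside Talk, Workshop Q&A, Keynote Presentation, Panel Talk, Sponsor Discussion.
Breakout Address starts before Panel Block ends → Panel Block and Breakout Address overlap.
Tutorial Q&A starts before Panel Block ends → Panel Block and Tutorial Q&A overlap.
Keynote Talk starts exactly when Panel Block ends (back-to-back, no overlap), so Panel Block has no further overlaps.
Tutorial Q&A starts before Breakout Address ends → Breakout Address and Tutorial Q&A overlap.
Keynote Talk starts before Breakout Address ends → Breakout Address and Keynote Talk overlap.
Fireside Talk starts after Breakout Address ends, so Breakout Address has no further overlaps.
Keynote Talk starts before Tutorial Q&A ends → Tutorial Q&A and Keynote Talk overlap.
Fireside Talk starts after Tutorial Q&A ends, so Tutorial Q&A has no further overlaps.
Fireside Talk starts after Keynote Talk ends, so Keynote Talk has no further overlaps.
Workshop Q&A starts after Fireside Talk ends, so Fireside Talk has no further overlaps.
Keynote Presentation starts before Workshop Q&A ends → Workshop Q&A and Keynote Presentation overlap.
Panel Talk starts before Workshop Q&A ends → Workshop Q&A and Panel Talk overlap.
Sponsor Discussion starts exactly when Workshop Q&A ends (back-to-back, no overlap).
Panel Talk starts before Keynote Presentation ends → Keynote Presentation and Panel Talk overlap.
Sponsor Discussion starts before Keynote Presentation ends → Keynote Presentation and Sponsor Discussion overlap.
Sponsor Discussion starts before Panel Talk ends → Panel Talk and Sponsor Discussion overlap.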